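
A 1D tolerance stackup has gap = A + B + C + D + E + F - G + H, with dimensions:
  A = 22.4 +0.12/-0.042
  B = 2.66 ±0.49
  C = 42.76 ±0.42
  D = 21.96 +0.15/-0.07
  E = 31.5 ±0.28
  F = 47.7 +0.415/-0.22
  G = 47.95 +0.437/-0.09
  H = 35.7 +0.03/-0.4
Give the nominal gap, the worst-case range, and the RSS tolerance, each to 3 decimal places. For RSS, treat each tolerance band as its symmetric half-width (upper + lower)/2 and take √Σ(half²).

Stack each dimension's contribution:
  +A: nom +22.400 → Σnom=22.400; wc +0.120/-0.042 → slack +0.120/-0.042; half-tol=0.081, Σhalf²=0.006561
  +B: nom +2.660 → Σnom=25.060; wc +0.490/-0.490 → slack +0.610/-0.532; half-tol=0.490, Σhalf²=0.246661
  +C: nom +42.760 → Σnom=67.820; wc +0.420/-0.420 → slack +1.030/-0.952; half-tol=0.420, Σhalf²=0.423061
  +D: nom +21.960 → Σnom=89.780; wc +0.150/-0.070 → slack +1.180/-1.022; half-tol=0.110, Σhalf²=0.435161
  +E: nom +31.500 → Σnom=121.280; wc +0.280/-0.280 → slack +1.460/-1.302; half-tol=0.280, Σhalf²=0.513561
  +F: nom +47.700 → Σnom=168.980; wc +0.415/-0.220 → slack +1.875/-1.522; half-tol=0.318, Σhalf²=0.614367
  -G: nom -47.950 → Σnom=121.030; wc +0.090/-0.437 → slack +1.965/-1.959; half-tol=0.264, Σhalf²=0.683799
  +H: nom +35.700 → Σnom=156.730; wc +0.030/-0.400 → slack +1.995/-2.359; half-tol=0.215, Σhalf²=0.730024
Nominal = 156.730. Worst-case = [156.730 - 2.359, 156.730 + 1.995] = [154.371, 158.725]. RSS = √0.730024 = 0.854.

nominal=156.730 wc=[154.371,158.725] rss=0.854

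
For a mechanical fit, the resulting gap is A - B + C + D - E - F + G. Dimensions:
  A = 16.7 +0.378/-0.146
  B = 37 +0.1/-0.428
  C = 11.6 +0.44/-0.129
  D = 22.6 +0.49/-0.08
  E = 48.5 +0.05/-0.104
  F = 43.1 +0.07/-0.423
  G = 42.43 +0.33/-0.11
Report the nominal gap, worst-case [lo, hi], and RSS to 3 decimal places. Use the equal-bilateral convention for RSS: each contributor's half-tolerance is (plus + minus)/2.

nominal=-35.270 wc=[-35.955,-32.677] rss=0.645

Stack each dimension's contribution:
  +A: nom +16.700 → Σnom=16.700; wc +0.378/-0.146 → slack +0.378/-0.146; half-tol=0.262, Σhalf²=0.068644
  -B: nom -37.000 → Σnom=-20.300; wc +0.428/-0.100 → slack +0.806/-0.246; half-tol=0.264, Σhalf²=0.138340
  +C: nom +11.600 → Σnom=-8.700; wc +0.440/-0.129 → slack +1.246/-0.375; half-tol=0.284, Σhalf²=0.219280
  +D: nom +22.600 → Σnom=13.900; wc +0.490/-0.080 → slack +1.736/-0.455; half-tol=0.285, Σhalf²=0.300505
  -E: nom -48.500 → Σnom=-34.600; wc +0.104/-0.050 → slack +1.840/-0.505; half-tol=0.077, Σhalf²=0.306434
  -F: nom -43.100 → Σnom=-77.700; wc +0.423/-0.070 → slack +2.263/-0.575; half-tol=0.246, Σhalf²=0.367197
  +G: nom +42.430 → Σnom=-35.270; wc +0.330/-0.110 → slack +2.593/-0.685; half-tol=0.220, Σhalf²=0.415597
Nominal = -35.270. Worst-case = [-35.270 - 0.685, -35.270 + 2.593] = [-35.955, -32.677]. RSS = √0.415597 = 0.645.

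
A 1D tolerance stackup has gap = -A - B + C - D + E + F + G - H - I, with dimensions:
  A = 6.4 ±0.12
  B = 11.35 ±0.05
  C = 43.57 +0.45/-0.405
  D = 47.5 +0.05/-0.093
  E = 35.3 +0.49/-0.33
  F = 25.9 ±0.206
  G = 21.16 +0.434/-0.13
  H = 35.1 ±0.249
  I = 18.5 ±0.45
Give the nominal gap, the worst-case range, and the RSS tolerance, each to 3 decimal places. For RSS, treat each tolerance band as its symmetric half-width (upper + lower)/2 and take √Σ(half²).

nominal=7.080 wc=[5.090,9.622] rss=0.871

Stack each dimension's contribution:
  -A: nom -6.400 → Σnom=-6.400; wc +0.120/-0.120 → slack +0.120/-0.120; half-tol=0.120, Σhalf²=0.014400
  -B: nom -11.350 → Σnom=-17.750; wc +0.050/-0.050 → slack +0.170/-0.170; half-tol=0.050, Σhalf²=0.016900
  +C: nom +43.570 → Σnom=25.820; wc +0.450/-0.405 → slack +0.620/-0.575; half-tol=0.427, Σhalf²=0.199656
  -D: nom -47.500 → Σnom=-21.680; wc +0.093/-0.050 → slack +0.713/-0.625; half-tol=0.072, Σhalf²=0.204768
  +E: nom +35.300 → Σnom=13.620; wc +0.490/-0.330 → slack +1.203/-0.955; half-tol=0.410, Σhalf²=0.372869
  +F: nom +25.900 → Σnom=39.520; wc +0.206/-0.206 → slack +1.409/-1.161; half-tol=0.206, Σhalf²=0.415305
  +G: nom +21.160 → Σnom=60.680; wc +0.434/-0.130 → slack +1.843/-1.291; half-tol=0.282, Σhalf²=0.494829
  -H: nom -35.100 → Σnom=25.580; wc +0.249/-0.249 → slack +2.092/-1.540; half-tol=0.249, Σhalf²=0.556829
  -I: nom -18.500 → Σnom=7.080; wc +0.450/-0.450 → slack +2.542/-1.990; half-tol=0.450, Σhalf²=0.759329
Nominal = 7.080. Worst-case = [7.080 - 1.990, 7.080 + 2.542] = [5.090, 9.622]. RSS = √0.759329 = 0.871.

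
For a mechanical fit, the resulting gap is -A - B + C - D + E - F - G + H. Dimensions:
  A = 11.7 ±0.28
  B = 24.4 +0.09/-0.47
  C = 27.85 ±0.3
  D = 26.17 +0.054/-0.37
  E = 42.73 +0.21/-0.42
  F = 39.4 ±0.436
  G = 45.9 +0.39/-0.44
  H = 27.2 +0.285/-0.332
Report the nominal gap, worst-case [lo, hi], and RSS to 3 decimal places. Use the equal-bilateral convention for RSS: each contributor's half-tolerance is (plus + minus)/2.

Stack each dimension's contribution:
  -A: nom -11.700 → Σnom=-11.700; wc +0.280/-0.280 → slack +0.280/-0.280; half-tol=0.280, Σhalf²=0.078400
  -B: nom -24.400 → Σnom=-36.100; wc +0.470/-0.090 → slack +0.750/-0.370; half-tol=0.280, Σhalf²=0.156800
  +C: nom +27.850 → Σnom=-8.250; wc +0.300/-0.300 → slack +1.050/-0.670; half-tol=0.300, Σhalf²=0.246800
  -D: nom -26.170 → Σnom=-34.420; wc +0.370/-0.054 → slack +1.420/-0.724; half-tol=0.212, Σhalf²=0.291744
  +E: nom +42.730 → Σnom=8.310; wc +0.210/-0.420 → slack +1.630/-1.144; half-tol=0.315, Σhalf²=0.390969
  -F: nom -39.400 → Σnom=-31.090; wc +0.436/-0.436 → slack +2.066/-1.580; half-tol=0.436, Σhalf²=0.581065
  -G: nom -45.900 → Σnom=-76.990; wc +0.440/-0.390 → slack +2.506/-1.970; half-tol=0.415, Σhalf²=0.753290
  +H: nom +27.200 → Σnom=-49.790; wc +0.285/-0.332 → slack +2.791/-2.302; half-tol=0.308, Σhalf²=0.848462
Nominal = -49.790. Worst-case = [-49.790 - 2.302, -49.790 + 2.791] = [-52.092, -46.999]. RSS = √0.848462 = 0.921.

nominal=-49.790 wc=[-52.092,-46.999] rss=0.921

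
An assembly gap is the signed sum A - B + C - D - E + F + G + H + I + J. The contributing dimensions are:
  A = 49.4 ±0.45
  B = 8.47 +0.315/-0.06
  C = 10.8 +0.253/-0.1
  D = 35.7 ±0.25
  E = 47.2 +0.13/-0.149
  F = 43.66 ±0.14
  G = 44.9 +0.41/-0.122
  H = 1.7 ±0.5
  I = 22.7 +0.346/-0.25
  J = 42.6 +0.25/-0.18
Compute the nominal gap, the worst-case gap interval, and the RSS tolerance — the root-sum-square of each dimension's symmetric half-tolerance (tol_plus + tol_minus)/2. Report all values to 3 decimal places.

nominal=124.390 wc=[121.953,127.198] rss=0.909

Stack each dimension's contribution:
  +A: nom +49.400 → Σnom=49.400; wc +0.450/-0.450 → slack +0.450/-0.450; half-tol=0.450, Σhalf²=0.202500
  -B: nom -8.470 → Σnom=40.930; wc +0.060/-0.315 → slack +0.510/-0.765; half-tol=0.188, Σhalf²=0.237656
  +C: nom +10.800 → Σnom=51.730; wc +0.253/-0.100 → slack +0.763/-0.865; half-tol=0.176, Σhalf²=0.268809
  -D: nom -35.700 → Σnom=16.030; wc +0.250/-0.250 → slack +1.013/-1.115; half-tol=0.250, Σhalf²=0.331309
  -E: nom -47.200 → Σnom=-31.170; wc +0.149/-0.130 → slack +1.162/-1.245; half-tol=0.140, Σhalf²=0.350769
  +F: nom +43.660 → Σnom=12.490; wc +0.140/-0.140 → slack +1.302/-1.385; half-tol=0.140, Σhalf²=0.370369
  +G: nom +44.900 → Σnom=57.390; wc +0.410/-0.122 → slack +1.712/-1.507; half-tol=0.266, Σhalf²=0.441125
  +H: nom +1.700 → Σnom=59.090; wc +0.500/-0.500 → slack +2.212/-2.007; half-tol=0.500, Σhalf²=0.691125
  +I: nom +22.700 → Σnom=81.790; wc +0.346/-0.250 → slack +2.558/-2.257; half-tol=0.298, Σhalf²=0.779929
  +J: nom +42.600 → Σnom=124.390; wc +0.250/-0.180 → slack +2.808/-2.437; half-tol=0.215, Σhalf²=0.826154
Nominal = 124.390. Worst-case = [124.390 - 2.437, 124.390 + 2.808] = [121.953, 127.198]. RSS = √0.826154 = 0.909.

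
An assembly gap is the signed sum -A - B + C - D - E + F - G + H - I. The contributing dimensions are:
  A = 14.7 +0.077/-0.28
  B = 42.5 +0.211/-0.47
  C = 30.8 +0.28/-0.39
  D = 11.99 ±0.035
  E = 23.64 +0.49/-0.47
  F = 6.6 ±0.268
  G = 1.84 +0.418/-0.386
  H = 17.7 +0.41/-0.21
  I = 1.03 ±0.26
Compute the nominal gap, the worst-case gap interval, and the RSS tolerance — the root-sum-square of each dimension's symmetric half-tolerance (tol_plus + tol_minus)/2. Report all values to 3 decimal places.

nominal=-40.600 wc=[-42.959,-37.741] rss=0.943

Stack each dimension's contribution:
  -A: nom -14.700 → Σnom=-14.700; wc +0.280/-0.077 → slack +0.280/-0.077; half-tol=0.179, Σhalf²=0.031862
  -B: nom -42.500 → Σnom=-57.200; wc +0.470/-0.211 → slack +0.750/-0.288; half-tol=0.340, Σhalf²=0.147803
  +C: nom +30.800 → Σnom=-26.400; wc +0.280/-0.390 → slack +1.030/-0.678; half-tol=0.335, Σhalf²=0.260028
  -D: nom -11.990 → Σnom=-38.390; wc +0.035/-0.035 → slack +1.065/-0.713; half-tol=0.035, Σhalf²=0.261252
  -E: nom -23.640 → Σnom=-62.030; wc +0.470/-0.490 → slack +1.535/-1.203; half-tol=0.480, Σhalf²=0.491652
  +F: nom +6.600 → Σnom=-55.430; wc +0.268/-0.268 → slack +1.803/-1.471; half-tol=0.268, Σhalf²=0.563477
  -G: nom -1.840 → Σnom=-57.270; wc +0.386/-0.418 → slack +2.189/-1.889; half-tol=0.402, Σhalf²=0.725081
  +H: nom +17.700 → Σnom=-39.570; wc +0.410/-0.210 → slack +2.599/-2.099; half-tol=0.310, Σhalf²=0.821180
  -I: nom -1.030 → Σnom=-40.600; wc +0.260/-0.260 → slack +2.859/-2.359; half-tol=0.260, Σhalf²=0.888780
Nominal = -40.600. Worst-case = [-40.600 - 2.359, -40.600 + 2.859] = [-42.959, -37.741]. RSS = √0.888780 = 0.943.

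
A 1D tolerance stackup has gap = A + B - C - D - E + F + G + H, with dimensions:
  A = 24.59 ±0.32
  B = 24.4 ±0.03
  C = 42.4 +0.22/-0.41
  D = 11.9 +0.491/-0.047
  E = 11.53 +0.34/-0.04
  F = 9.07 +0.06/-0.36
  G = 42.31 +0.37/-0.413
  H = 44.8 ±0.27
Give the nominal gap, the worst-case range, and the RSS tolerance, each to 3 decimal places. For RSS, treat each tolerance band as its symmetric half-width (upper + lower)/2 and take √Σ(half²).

Stack each dimension's contribution:
  +A: nom +24.590 → Σnom=24.590; wc +0.320/-0.320 → slack +0.320/-0.320; half-tol=0.320, Σhalf²=0.102400
  +B: nom +24.400 → Σnom=48.990; wc +0.030/-0.030 → slack +0.350/-0.350; half-tol=0.030, Σhalf²=0.103300
  -C: nom -42.400 → Σnom=6.590; wc +0.410/-0.220 → slack +0.760/-0.570; half-tol=0.315, Σhalf²=0.202525
  -D: nom -11.900 → Σnom=-5.310; wc +0.047/-0.491 → slack +0.807/-1.061; half-tol=0.269, Σhalf²=0.274886
  -E: nom -11.530 → Σnom=-16.840; wc +0.040/-0.340 → slack +0.847/-1.401; half-tol=0.190, Σhalf²=0.310986
  +F: nom +9.070 → Σnom=-7.770; wc +0.060/-0.360 → slack +0.907/-1.761; half-tol=0.210, Σhalf²=0.355086
  +G: nom +42.310 → Σnom=34.540; wc +0.370/-0.413 → slack +1.277/-2.174; half-tol=0.391, Σhalf²=0.508358
  +H: nom +44.800 → Σnom=79.340; wc +0.270/-0.270 → slack +1.547/-2.444; half-tol=0.270, Σhalf²=0.581258
Nominal = 79.340. Worst-case = [79.340 - 2.444, 79.340 + 1.547] = [76.896, 80.887]. RSS = √0.581258 = 0.762.

nominal=79.340 wc=[76.896,80.887] rss=0.762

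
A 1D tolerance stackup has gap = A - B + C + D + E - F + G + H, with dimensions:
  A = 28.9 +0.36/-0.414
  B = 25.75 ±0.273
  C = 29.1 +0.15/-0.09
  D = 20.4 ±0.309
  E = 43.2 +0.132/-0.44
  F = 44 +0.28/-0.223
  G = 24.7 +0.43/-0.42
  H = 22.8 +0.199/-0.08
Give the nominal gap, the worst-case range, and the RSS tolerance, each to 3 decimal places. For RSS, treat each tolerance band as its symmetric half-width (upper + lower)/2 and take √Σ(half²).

Stack each dimension's contribution:
  +A: nom +28.900 → Σnom=28.900; wc +0.360/-0.414 → slack +0.360/-0.414; half-tol=0.387, Σhalf²=0.149769
  -B: nom -25.750 → Σnom=3.150; wc +0.273/-0.273 → slack +0.633/-0.687; half-tol=0.273, Σhalf²=0.224298
  +C: nom +29.100 → Σnom=32.250; wc +0.150/-0.090 → slack +0.783/-0.777; half-tol=0.120, Σhalf²=0.238698
  +D: nom +20.400 → Σnom=52.650; wc +0.309/-0.309 → slack +1.092/-1.086; half-tol=0.309, Σhalf²=0.334179
  +E: nom +43.200 → Σnom=95.850; wc +0.132/-0.440 → slack +1.224/-1.526; half-tol=0.286, Σhalf²=0.415975
  -F: nom -44.000 → Σnom=51.850; wc +0.223/-0.280 → slack +1.447/-1.806; half-tol=0.252, Σhalf²=0.479227
  +G: nom +24.700 → Σnom=76.550; wc +0.430/-0.420 → slack +1.877/-2.226; half-tol=0.425, Σhalf²=0.659852
  +H: nom +22.800 → Σnom=99.350; wc +0.199/-0.080 → slack +2.076/-2.306; half-tol=0.140, Σhalf²=0.679312
Nominal = 99.350. Worst-case = [99.350 - 2.306, 99.350 + 2.076] = [97.044, 101.426]. RSS = √0.679312 = 0.824.

nominal=99.350 wc=[97.044,101.426] rss=0.824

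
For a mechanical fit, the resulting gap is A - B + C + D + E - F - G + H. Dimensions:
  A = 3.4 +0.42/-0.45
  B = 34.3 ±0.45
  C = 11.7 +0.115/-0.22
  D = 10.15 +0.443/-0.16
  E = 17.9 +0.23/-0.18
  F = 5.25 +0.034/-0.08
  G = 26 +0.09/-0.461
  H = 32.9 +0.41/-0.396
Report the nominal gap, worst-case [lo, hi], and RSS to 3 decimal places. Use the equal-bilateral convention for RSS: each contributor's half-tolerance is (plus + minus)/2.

nominal=10.500 wc=[8.520,13.109] rss=0.891

Stack each dimension's contribution:
  +A: nom +3.400 → Σnom=3.400; wc +0.420/-0.450 → slack +0.420/-0.450; half-tol=0.435, Σhalf²=0.189225
  -B: nom -34.300 → Σnom=-30.900; wc +0.450/-0.450 → slack +0.870/-0.900; half-tol=0.450, Σhalf²=0.391725
  +C: nom +11.700 → Σnom=-19.200; wc +0.115/-0.220 → slack +0.985/-1.120; half-tol=0.168, Σhalf²=0.419781
  +D: nom +10.150 → Σnom=-9.050; wc +0.443/-0.160 → slack +1.428/-1.280; half-tol=0.301, Σhalf²=0.510683
  +E: nom +17.900 → Σnom=8.850; wc +0.230/-0.180 → slack +1.658/-1.460; half-tol=0.205, Σhalf²=0.552708
  -F: nom -5.250 → Σnom=3.600; wc +0.080/-0.034 → slack +1.738/-1.494; half-tol=0.057, Σhalf²=0.555957
  -G: nom -26.000 → Σnom=-22.400; wc +0.461/-0.090 → slack +2.199/-1.584; half-tol=0.276, Σhalf²=0.631858
  +H: nom +32.900 → Σnom=10.500; wc +0.410/-0.396 → slack +2.609/-1.980; half-tol=0.403, Σhalf²=0.794267
Nominal = 10.500. Worst-case = [10.500 - 1.980, 10.500 + 2.609] = [8.520, 13.109]. RSS = √0.794267 = 0.891.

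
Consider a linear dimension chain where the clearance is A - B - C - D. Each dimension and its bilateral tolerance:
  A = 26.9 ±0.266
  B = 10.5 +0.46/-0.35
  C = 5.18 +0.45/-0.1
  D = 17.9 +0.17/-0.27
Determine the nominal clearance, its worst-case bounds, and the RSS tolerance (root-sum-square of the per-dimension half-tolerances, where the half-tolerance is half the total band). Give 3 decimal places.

nominal=-6.680 wc=[-8.026,-5.694] rss=0.599

Stack each dimension's contribution:
  +A: nom +26.900 → Σnom=26.900; wc +0.266/-0.266 → slack +0.266/-0.266; half-tol=0.266, Σhalf²=0.070756
  -B: nom -10.500 → Σnom=16.400; wc +0.350/-0.460 → slack +0.616/-0.726; half-tol=0.405, Σhalf²=0.234781
  -C: nom -5.180 → Σnom=11.220; wc +0.100/-0.450 → slack +0.716/-1.176; half-tol=0.275, Σhalf²=0.310406
  -D: nom -17.900 → Σnom=-6.680; wc +0.270/-0.170 → slack +0.986/-1.346; half-tol=0.220, Σhalf²=0.358806
Nominal = -6.680. Worst-case = [-6.680 - 1.346, -6.680 + 0.986] = [-8.026, -5.694]. RSS = √0.358806 = 0.599.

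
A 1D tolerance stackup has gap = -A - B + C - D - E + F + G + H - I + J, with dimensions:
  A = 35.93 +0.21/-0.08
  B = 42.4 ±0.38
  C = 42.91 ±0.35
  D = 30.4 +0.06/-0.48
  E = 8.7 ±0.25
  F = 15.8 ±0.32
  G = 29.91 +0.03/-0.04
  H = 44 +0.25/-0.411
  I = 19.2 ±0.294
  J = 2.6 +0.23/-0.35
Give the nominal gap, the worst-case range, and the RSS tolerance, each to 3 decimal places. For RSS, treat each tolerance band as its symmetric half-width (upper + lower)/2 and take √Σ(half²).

Stack each dimension's contribution:
  -A: nom -35.930 → Σnom=-35.930; wc +0.080/-0.210 → slack +0.080/-0.210; half-tol=0.145, Σhalf²=0.021025
  -B: nom -42.400 → Σnom=-78.330; wc +0.380/-0.380 → slack +0.460/-0.590; half-tol=0.380, Σhalf²=0.165425
  +C: nom +42.910 → Σnom=-35.420; wc +0.350/-0.350 → slack +0.810/-0.940; half-tol=0.350, Σhalf²=0.287925
  -D: nom -30.400 → Σnom=-65.820; wc +0.480/-0.060 → slack +1.290/-1.000; half-tol=0.270, Σhalf²=0.360825
  -E: nom -8.700 → Σnom=-74.520; wc +0.250/-0.250 → slack +1.540/-1.250; half-tol=0.250, Σhalf²=0.423325
  +F: nom +15.800 → Σnom=-58.720; wc +0.320/-0.320 → slack +1.860/-1.570; half-tol=0.320, Σhalf²=0.525725
  +G: nom +29.910 → Σnom=-28.810; wc +0.030/-0.040 → slack +1.890/-1.610; half-tol=0.035, Σhalf²=0.526950
  +H: nom +44.000 → Σnom=15.190; wc +0.250/-0.411 → slack +2.140/-2.021; half-tol=0.331, Σhalf²=0.636180
  -I: nom -19.200 → Σnom=-4.010; wc +0.294/-0.294 → slack +2.434/-2.315; half-tol=0.294, Σhalf²=0.722616
  +J: nom +2.600 → Σnom=-1.410; wc +0.230/-0.350 → slack +2.664/-2.665; half-tol=0.290, Σhalf²=0.806716
Nominal = -1.410. Worst-case = [-1.410 - 2.665, -1.410 + 2.664] = [-4.075, 1.254]. RSS = √0.806716 = 0.898.

nominal=-1.410 wc=[-4.075,1.254] rss=0.898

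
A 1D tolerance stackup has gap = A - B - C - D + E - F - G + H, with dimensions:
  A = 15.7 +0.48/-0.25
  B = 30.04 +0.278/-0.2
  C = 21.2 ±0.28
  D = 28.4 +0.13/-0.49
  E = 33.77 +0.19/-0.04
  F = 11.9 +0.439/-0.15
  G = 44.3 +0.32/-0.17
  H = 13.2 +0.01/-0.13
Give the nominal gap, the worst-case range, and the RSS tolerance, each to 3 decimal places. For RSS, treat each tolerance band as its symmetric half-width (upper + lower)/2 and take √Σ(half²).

nominal=-73.170 wc=[-75.037,-71.200] rss=0.728

Stack each dimension's contribution:
  +A: nom +15.700 → Σnom=15.700; wc +0.480/-0.250 → slack +0.480/-0.250; half-tol=0.365, Σhalf²=0.133225
  -B: nom -30.040 → Σnom=-14.340; wc +0.200/-0.278 → slack +0.680/-0.528; half-tol=0.239, Σhalf²=0.190346
  -C: nom -21.200 → Σnom=-35.540; wc +0.280/-0.280 → slack +0.960/-0.808; half-tol=0.280, Σhalf²=0.268746
  -D: nom -28.400 → Σnom=-63.940; wc +0.490/-0.130 → slack +1.450/-0.938; half-tol=0.310, Σhalf²=0.364846
  +E: nom +33.770 → Σnom=-30.170; wc +0.190/-0.040 → slack +1.640/-0.978; half-tol=0.115, Σhalf²=0.378071
  -F: nom -11.900 → Σnom=-42.070; wc +0.150/-0.439 → slack +1.790/-1.417; half-tol=0.294, Σhalf²=0.464801
  -G: nom -44.300 → Σnom=-86.370; wc +0.170/-0.320 → slack +1.960/-1.737; half-tol=0.245, Σhalf²=0.524826
  +H: nom +13.200 → Σnom=-73.170; wc +0.010/-0.130 → slack +1.970/-1.867; half-tol=0.070, Σhalf²=0.529726
Nominal = -73.170. Worst-case = [-73.170 - 1.867, -73.170 + 1.970] = [-75.037, -71.200]. RSS = √0.529726 = 0.728.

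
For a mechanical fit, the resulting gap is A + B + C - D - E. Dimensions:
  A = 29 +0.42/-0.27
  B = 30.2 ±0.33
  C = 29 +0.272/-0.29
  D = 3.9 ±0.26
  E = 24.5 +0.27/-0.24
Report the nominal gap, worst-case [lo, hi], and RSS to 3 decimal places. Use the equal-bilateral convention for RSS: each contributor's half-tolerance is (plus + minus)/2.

nominal=59.800 wc=[58.380,61.322] rss=0.663

Stack each dimension's contribution:
  +A: nom +29.000 → Σnom=29.000; wc +0.420/-0.270 → slack +0.420/-0.270; half-tol=0.345, Σhalf²=0.119025
  +B: nom +30.200 → Σnom=59.200; wc +0.330/-0.330 → slack +0.750/-0.600; half-tol=0.330, Σhalf²=0.227925
  +C: nom +29.000 → Σnom=88.200; wc +0.272/-0.290 → slack +1.022/-0.890; half-tol=0.281, Σhalf²=0.306886
  -D: nom -3.900 → Σnom=84.300; wc +0.260/-0.260 → slack +1.282/-1.150; half-tol=0.260, Σhalf²=0.374486
  -E: nom -24.500 → Σnom=59.800; wc +0.240/-0.270 → slack +1.522/-1.420; half-tol=0.255, Σhalf²=0.439511
Nominal = 59.800. Worst-case = [59.800 - 1.420, 59.800 + 1.522] = [58.380, 61.322]. RSS = √0.439511 = 0.663.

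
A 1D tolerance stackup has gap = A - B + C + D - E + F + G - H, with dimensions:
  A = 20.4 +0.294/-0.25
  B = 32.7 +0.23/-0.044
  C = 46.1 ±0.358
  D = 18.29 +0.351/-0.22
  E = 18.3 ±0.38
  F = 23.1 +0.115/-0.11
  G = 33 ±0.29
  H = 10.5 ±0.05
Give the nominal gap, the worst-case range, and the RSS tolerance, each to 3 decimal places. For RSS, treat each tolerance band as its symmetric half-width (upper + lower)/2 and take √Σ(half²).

nominal=79.390 wc=[77.502,81.272] rss=0.739

Stack each dimension's contribution:
  +A: nom +20.400 → Σnom=20.400; wc +0.294/-0.250 → slack +0.294/-0.250; half-tol=0.272, Σhalf²=0.073984
  -B: nom -32.700 → Σnom=-12.300; wc +0.044/-0.230 → slack +0.338/-0.480; half-tol=0.137, Σhalf²=0.092753
  +C: nom +46.100 → Σnom=33.800; wc +0.358/-0.358 → slack +0.696/-0.838; half-tol=0.358, Σhalf²=0.220917
  +D: nom +18.290 → Σnom=52.090; wc +0.351/-0.220 → slack +1.047/-1.058; half-tol=0.285, Σhalf²=0.302427
  -E: nom -18.300 → Σnom=33.790; wc +0.380/-0.380 → slack +1.427/-1.438; half-tol=0.380, Σhalf²=0.446827
  +F: nom +23.100 → Σnom=56.890; wc +0.115/-0.110 → slack +1.542/-1.548; half-tol=0.113, Σhalf²=0.459483
  +G: nom +33.000 → Σnom=89.890; wc +0.290/-0.290 → slack +1.832/-1.838; half-tol=0.290, Σhalf²=0.543583
  -H: nom -10.500 → Σnom=79.390; wc +0.050/-0.050 → slack +1.882/-1.888; half-tol=0.050, Σhalf²=0.546083
Nominal = 79.390. Worst-case = [79.390 - 1.888, 79.390 + 1.882] = [77.502, 81.272]. RSS = √0.546083 = 0.739.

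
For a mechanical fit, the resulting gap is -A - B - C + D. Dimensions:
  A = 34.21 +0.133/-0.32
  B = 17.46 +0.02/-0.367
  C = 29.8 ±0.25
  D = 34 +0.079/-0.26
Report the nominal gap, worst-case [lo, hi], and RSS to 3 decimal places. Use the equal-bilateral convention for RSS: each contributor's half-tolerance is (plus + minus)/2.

Stack each dimension's contribution:
  -A: nom -34.210 → Σnom=-34.210; wc +0.320/-0.133 → slack +0.320/-0.133; half-tol=0.227, Σhalf²=0.051302
  -B: nom -17.460 → Σnom=-51.670; wc +0.367/-0.020 → slack +0.687/-0.153; half-tol=0.194, Σhalf²=0.088745
  -C: nom -29.800 → Σnom=-81.470; wc +0.250/-0.250 → slack +0.937/-0.403; half-tol=0.250, Σhalf²=0.151245
  +D: nom +34.000 → Σnom=-47.470; wc +0.079/-0.260 → slack +1.016/-0.663; half-tol=0.170, Σhalf²=0.179975
Nominal = -47.470. Worst-case = [-47.470 - 0.663, -47.470 + 1.016] = [-48.133, -46.454]. RSS = √0.179975 = 0.424.

nominal=-47.470 wc=[-48.133,-46.454] rss=0.424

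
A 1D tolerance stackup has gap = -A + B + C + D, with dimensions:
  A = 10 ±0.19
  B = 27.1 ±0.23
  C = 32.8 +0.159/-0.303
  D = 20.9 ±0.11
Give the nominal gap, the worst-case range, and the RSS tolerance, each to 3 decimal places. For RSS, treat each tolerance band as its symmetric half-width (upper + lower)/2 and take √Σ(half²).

nominal=70.800 wc=[69.967,71.489] rss=0.393

Stack each dimension's contribution:
  -A: nom -10.000 → Σnom=-10.000; wc +0.190/-0.190 → slack +0.190/-0.190; half-tol=0.190, Σhalf²=0.036100
  +B: nom +27.100 → Σnom=17.100; wc +0.230/-0.230 → slack +0.420/-0.420; half-tol=0.230, Σhalf²=0.089000
  +C: nom +32.800 → Σnom=49.900; wc +0.159/-0.303 → slack +0.579/-0.723; half-tol=0.231, Σhalf²=0.142361
  +D: nom +20.900 → Σnom=70.800; wc +0.110/-0.110 → slack +0.689/-0.833; half-tol=0.110, Σhalf²=0.154461
Nominal = 70.800. Worst-case = [70.800 - 0.833, 70.800 + 0.689] = [69.967, 71.489]. RSS = √0.154461 = 0.393.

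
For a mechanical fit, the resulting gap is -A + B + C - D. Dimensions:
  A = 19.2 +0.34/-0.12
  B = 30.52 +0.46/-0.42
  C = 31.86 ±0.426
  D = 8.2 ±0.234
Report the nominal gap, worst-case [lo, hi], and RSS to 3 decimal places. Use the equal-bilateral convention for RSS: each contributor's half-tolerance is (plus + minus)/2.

Stack each dimension's contribution:
  -A: nom -19.200 → Σnom=-19.200; wc +0.120/-0.340 → slack +0.120/-0.340; half-tol=0.230, Σhalf²=0.052900
  +B: nom +30.520 → Σnom=11.320; wc +0.460/-0.420 → slack +0.580/-0.760; half-tol=0.440, Σhalf²=0.246500
  +C: nom +31.860 → Σnom=43.180; wc +0.426/-0.426 → slack +1.006/-1.186; half-tol=0.426, Σhalf²=0.427976
  -D: nom -8.200 → Σnom=34.980; wc +0.234/-0.234 → slack +1.240/-1.420; half-tol=0.234, Σhalf²=0.482732
Nominal = 34.980. Worst-case = [34.980 - 1.420, 34.980 + 1.240] = [33.560, 36.220]. RSS = √0.482732 = 0.695.

nominal=34.980 wc=[33.560,36.220] rss=0.695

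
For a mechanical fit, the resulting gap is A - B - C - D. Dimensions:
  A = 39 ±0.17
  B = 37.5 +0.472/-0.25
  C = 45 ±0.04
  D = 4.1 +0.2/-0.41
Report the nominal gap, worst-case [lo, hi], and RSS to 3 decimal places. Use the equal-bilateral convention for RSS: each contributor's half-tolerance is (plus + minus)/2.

Stack each dimension's contribution:
  +A: nom +39.000 → Σnom=39.000; wc +0.170/-0.170 → slack +0.170/-0.170; half-tol=0.170, Σhalf²=0.028900
  -B: nom -37.500 → Σnom=1.500; wc +0.250/-0.472 → slack +0.420/-0.642; half-tol=0.361, Σhalf²=0.159221
  -C: nom -45.000 → Σnom=-43.500; wc +0.040/-0.040 → slack +0.460/-0.682; half-tol=0.040, Σhalf²=0.160821
  -D: nom -4.100 → Σnom=-47.600; wc +0.410/-0.200 → slack +0.870/-0.882; half-tol=0.305, Σhalf²=0.253846
Nominal = -47.600. Worst-case = [-47.600 - 0.882, -47.600 + 0.870] = [-48.482, -46.730]. RSS = √0.253846 = 0.504.

nominal=-47.600 wc=[-48.482,-46.730] rss=0.504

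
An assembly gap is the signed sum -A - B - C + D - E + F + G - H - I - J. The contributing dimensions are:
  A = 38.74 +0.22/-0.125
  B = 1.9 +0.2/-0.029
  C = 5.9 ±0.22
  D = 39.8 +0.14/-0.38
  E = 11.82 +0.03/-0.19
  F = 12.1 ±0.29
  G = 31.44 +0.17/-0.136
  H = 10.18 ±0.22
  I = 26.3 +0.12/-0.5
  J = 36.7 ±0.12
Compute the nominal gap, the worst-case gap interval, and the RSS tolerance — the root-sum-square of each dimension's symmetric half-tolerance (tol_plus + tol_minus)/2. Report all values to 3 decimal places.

Stack each dimension's contribution:
  -A: nom -38.740 → Σnom=-38.740; wc +0.125/-0.220 → slack +0.125/-0.220; half-tol=0.172, Σhalf²=0.029756
  -B: nom -1.900 → Σnom=-40.640; wc +0.029/-0.200 → slack +0.154/-0.420; half-tol=0.115, Σhalf²=0.042866
  -C: nom -5.900 → Σnom=-46.540; wc +0.220/-0.220 → slack +0.374/-0.640; half-tol=0.220, Σhalf²=0.091267
  +D: nom +39.800 → Σnom=-6.740; wc +0.140/-0.380 → slack +0.514/-1.020; half-tol=0.260, Σhalf²=0.158867
  -E: nom -11.820 → Σnom=-18.560; wc +0.190/-0.030 → slack +0.704/-1.050; half-tol=0.110, Σhalf²=0.170967
  +F: nom +12.100 → Σnom=-6.460; wc +0.290/-0.290 → slack +0.994/-1.340; half-tol=0.290, Σhalf²=0.255067
  +G: nom +31.440 → Σnom=24.980; wc +0.170/-0.136 → slack +1.164/-1.476; half-tol=0.153, Σhalf²=0.278476
  -H: nom -10.180 → Σnom=14.800; wc +0.220/-0.220 → slack +1.384/-1.696; half-tol=0.220, Σhalf²=0.326876
  -I: nom -26.300 → Σnom=-11.500; wc +0.500/-0.120 → slack +1.884/-1.816; half-tol=0.310, Σhalf²=0.422976
  -J: nom -36.700 → Σnom=-48.200; wc +0.120/-0.120 → slack +2.004/-1.936; half-tol=0.120, Σhalf²=0.437376
Nominal = -48.200. Worst-case = [-48.200 - 1.936, -48.200 + 2.004] = [-50.136, -46.196]. RSS = √0.437376 = 0.661.

nominal=-48.200 wc=[-50.136,-46.196] rss=0.661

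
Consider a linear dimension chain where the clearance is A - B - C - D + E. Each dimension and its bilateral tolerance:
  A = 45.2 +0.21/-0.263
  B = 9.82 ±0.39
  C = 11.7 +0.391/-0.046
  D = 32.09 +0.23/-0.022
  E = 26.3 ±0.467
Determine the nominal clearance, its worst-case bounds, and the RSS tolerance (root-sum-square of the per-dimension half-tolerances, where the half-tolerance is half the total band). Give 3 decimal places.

Stack each dimension's contribution:
  +A: nom +45.200 → Σnom=45.200; wc +0.210/-0.263 → slack +0.210/-0.263; half-tol=0.236, Σhalf²=0.055932
  -B: nom -9.820 → Σnom=35.380; wc +0.390/-0.390 → slack +0.600/-0.653; half-tol=0.390, Σhalf²=0.208032
  -C: nom -11.700 → Σnom=23.680; wc +0.046/-0.391 → slack +0.646/-1.044; half-tol=0.218, Σhalf²=0.255775
  -D: nom -32.090 → Σnom=-8.410; wc +0.022/-0.230 → slack +0.668/-1.274; half-tol=0.126, Σhalf²=0.271651
  +E: nom +26.300 → Σnom=17.890; wc +0.467/-0.467 → slack +1.135/-1.741; half-tol=0.467, Σhalf²=0.489740
Nominal = 17.890. Worst-case = [17.890 - 1.741, 17.890 + 1.135] = [16.149, 19.025]. RSS = √0.489740 = 0.700.

nominal=17.890 wc=[16.149,19.025] rss=0.700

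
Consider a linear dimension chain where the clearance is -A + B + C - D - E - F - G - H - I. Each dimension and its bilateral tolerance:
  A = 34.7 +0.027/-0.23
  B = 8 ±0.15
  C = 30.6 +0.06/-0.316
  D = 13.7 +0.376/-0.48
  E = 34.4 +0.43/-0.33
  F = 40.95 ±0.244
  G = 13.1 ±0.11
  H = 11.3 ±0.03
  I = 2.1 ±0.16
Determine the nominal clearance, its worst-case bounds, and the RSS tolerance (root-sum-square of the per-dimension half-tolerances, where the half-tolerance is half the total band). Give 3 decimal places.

nominal=-111.650 wc=[-113.493,-109.856] rss=0.707

Stack each dimension's contribution:
  -A: nom -34.700 → Σnom=-34.700; wc +0.230/-0.027 → slack +0.230/-0.027; half-tol=0.129, Σhalf²=0.016512
  +B: nom +8.000 → Σnom=-26.700; wc +0.150/-0.150 → slack +0.380/-0.177; half-tol=0.150, Σhalf²=0.039012
  +C: nom +30.600 → Σnom=3.900; wc +0.060/-0.316 → slack +0.440/-0.493; half-tol=0.188, Σhalf²=0.074356
  -D: nom -13.700 → Σnom=-9.800; wc +0.480/-0.376 → slack +0.920/-0.869; half-tol=0.428, Σhalf²=0.257540
  -E: nom -34.400 → Σnom=-44.200; wc +0.330/-0.430 → slack +1.250/-1.299; half-tol=0.380, Σhalf²=0.401940
  -F: nom -40.950 → Σnom=-85.150; wc +0.244/-0.244 → slack +1.494/-1.543; half-tol=0.244, Σhalf²=0.461476
  -G: nom -13.100 → Σnom=-98.250; wc +0.110/-0.110 → slack +1.604/-1.653; half-tol=0.110, Σhalf²=0.473576
  -H: nom -11.300 → Σnom=-109.550; wc +0.030/-0.030 → slack +1.634/-1.683; half-tol=0.030, Σhalf²=0.474476
  -I: nom -2.100 → Σnom=-111.650; wc +0.160/-0.160 → slack +1.794/-1.843; half-tol=0.160, Σhalf²=0.500076
Nominal = -111.650. Worst-case = [-111.650 - 1.843, -111.650 + 1.794] = [-113.493, -109.856]. RSS = √0.500076 = 0.707.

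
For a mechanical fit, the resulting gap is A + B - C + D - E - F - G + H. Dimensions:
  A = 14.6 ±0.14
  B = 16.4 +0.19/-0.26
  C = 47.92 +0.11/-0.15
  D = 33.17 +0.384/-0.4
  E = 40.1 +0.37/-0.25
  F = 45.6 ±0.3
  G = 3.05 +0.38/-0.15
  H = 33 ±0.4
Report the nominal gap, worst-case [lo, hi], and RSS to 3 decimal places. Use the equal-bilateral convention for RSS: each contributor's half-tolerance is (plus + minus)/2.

Stack each dimension's contribution:
  +A: nom +14.600 → Σnom=14.600; wc +0.140/-0.140 → slack +0.140/-0.140; half-tol=0.140, Σhalf²=0.019600
  +B: nom +16.400 → Σnom=31.000; wc +0.190/-0.260 → slack +0.330/-0.400; half-tol=0.225, Σhalf²=0.070225
  -C: nom -47.920 → Σnom=-16.920; wc +0.150/-0.110 → slack +0.480/-0.510; half-tol=0.130, Σhalf²=0.087125
  +D: nom +33.170 → Σnom=16.250; wc +0.384/-0.400 → slack +0.864/-0.910; half-tol=0.392, Σhalf²=0.240789
  -E: nom -40.100 → Σnom=-23.850; wc +0.250/-0.370 → slack +1.114/-1.280; half-tol=0.310, Σhalf²=0.336889
  -F: nom -45.600 → Σnom=-69.450; wc +0.300/-0.300 → slack +1.414/-1.580; half-tol=0.300, Σhalf²=0.426889
  -G: nom -3.050 → Σnom=-72.500; wc +0.150/-0.380 → slack +1.564/-1.960; half-tol=0.265, Σhalf²=0.497114
  +H: nom +33.000 → Σnom=-39.500; wc +0.400/-0.400 → slack +1.964/-2.360; half-tol=0.400, Σhalf²=0.657114
Nominal = -39.500. Worst-case = [-39.500 - 2.360, -39.500 + 1.964] = [-41.860, -37.536]. RSS = √0.657114 = 0.811.

nominal=-39.500 wc=[-41.860,-37.536] rss=0.811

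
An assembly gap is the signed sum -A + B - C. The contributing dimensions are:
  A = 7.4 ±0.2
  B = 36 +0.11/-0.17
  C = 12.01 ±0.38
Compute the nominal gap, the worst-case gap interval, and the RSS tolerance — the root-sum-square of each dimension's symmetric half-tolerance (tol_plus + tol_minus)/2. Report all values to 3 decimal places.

nominal=16.590 wc=[15.840,17.280] rss=0.452

Stack each dimension's contribution:
  -A: nom -7.400 → Σnom=-7.400; wc +0.200/-0.200 → slack +0.200/-0.200; half-tol=0.200, Σhalf²=0.040000
  +B: nom +36.000 → Σnom=28.600; wc +0.110/-0.170 → slack +0.310/-0.370; half-tol=0.140, Σhalf²=0.059600
  -C: nom -12.010 → Σnom=16.590; wc +0.380/-0.380 → slack +0.690/-0.750; half-tol=0.380, Σhalf²=0.204000
Nominal = 16.590. Worst-case = [16.590 - 0.750, 16.590 + 0.690] = [15.840, 17.280]. RSS = √0.204000 = 0.452.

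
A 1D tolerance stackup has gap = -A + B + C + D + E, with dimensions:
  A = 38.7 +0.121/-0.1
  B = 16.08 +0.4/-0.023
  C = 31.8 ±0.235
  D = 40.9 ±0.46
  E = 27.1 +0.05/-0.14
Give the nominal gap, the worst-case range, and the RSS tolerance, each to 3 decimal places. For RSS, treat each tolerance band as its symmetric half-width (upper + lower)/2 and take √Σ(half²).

nominal=77.180 wc=[76.201,78.425] rss=0.577

Stack each dimension's contribution:
  -A: nom -38.700 → Σnom=-38.700; wc +0.100/-0.121 → slack +0.100/-0.121; half-tol=0.111, Σhalf²=0.012210
  +B: nom +16.080 → Σnom=-22.620; wc +0.400/-0.023 → slack +0.500/-0.144; half-tol=0.212, Σhalf²=0.056943
  +C: nom +31.800 → Σnom=9.180; wc +0.235/-0.235 → slack +0.735/-0.379; half-tol=0.235, Σhalf²=0.112168
  +D: nom +40.900 → Σnom=50.080; wc +0.460/-0.460 → slack +1.195/-0.839; half-tol=0.460, Σhalf²=0.323767
  +E: nom +27.100 → Σnom=77.180; wc +0.050/-0.140 → slack +1.245/-0.979; half-tol=0.095, Σhalf²=0.332792
Nominal = 77.180. Worst-case = [77.180 - 0.979, 77.180 + 1.245] = [76.201, 78.425]. RSS = √0.332792 = 0.577.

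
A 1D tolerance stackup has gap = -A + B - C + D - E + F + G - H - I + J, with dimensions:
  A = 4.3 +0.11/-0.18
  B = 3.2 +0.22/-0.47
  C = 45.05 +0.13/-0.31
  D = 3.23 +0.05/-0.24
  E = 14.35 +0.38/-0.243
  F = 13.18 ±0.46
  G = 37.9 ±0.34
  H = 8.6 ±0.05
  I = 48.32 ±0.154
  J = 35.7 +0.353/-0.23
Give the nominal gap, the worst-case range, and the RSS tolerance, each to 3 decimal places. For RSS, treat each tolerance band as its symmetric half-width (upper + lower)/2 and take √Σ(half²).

Stack each dimension's contribution:
  -A: nom -4.300 → Σnom=-4.300; wc +0.180/-0.110 → slack +0.180/-0.110; half-tol=0.145, Σhalf²=0.021025
  +B: nom +3.200 → Σnom=-1.100; wc +0.220/-0.470 → slack +0.400/-0.580; half-tol=0.345, Σhalf²=0.140050
  -C: nom -45.050 → Σnom=-46.150; wc +0.310/-0.130 → slack +0.710/-0.710; half-tol=0.220, Σhalf²=0.188450
  +D: nom +3.230 → Σnom=-42.920; wc +0.050/-0.240 → slack +0.760/-0.950; half-tol=0.145, Σhalf²=0.209475
  -E: nom -14.350 → Σnom=-57.270; wc +0.243/-0.380 → slack +1.003/-1.330; half-tol=0.311, Σhalf²=0.306507
  +F: nom +13.180 → Σnom=-44.090; wc +0.460/-0.460 → slack +1.463/-1.790; half-tol=0.460, Σhalf²=0.518107
  +G: nom +37.900 → Σnom=-6.190; wc +0.340/-0.340 → slack +1.803/-2.130; half-tol=0.340, Σhalf²=0.633707
  -H: nom -8.600 → Σnom=-14.790; wc +0.050/-0.050 → slack +1.853/-2.180; half-tol=0.050, Σhalf²=0.636207
  -I: nom -48.320 → Σnom=-63.110; wc +0.154/-0.154 → slack +2.007/-2.334; half-tol=0.154, Σhalf²=0.659923
  +J: nom +35.700 → Σnom=-27.410; wc +0.353/-0.230 → slack +2.360/-2.564; half-tol=0.291, Σhalf²=0.744895
Nominal = -27.410. Worst-case = [-27.410 - 2.564, -27.410 + 2.360] = [-29.974, -25.050]. RSS = √0.744895 = 0.863.

nominal=-27.410 wc=[-29.974,-25.050] rss=0.863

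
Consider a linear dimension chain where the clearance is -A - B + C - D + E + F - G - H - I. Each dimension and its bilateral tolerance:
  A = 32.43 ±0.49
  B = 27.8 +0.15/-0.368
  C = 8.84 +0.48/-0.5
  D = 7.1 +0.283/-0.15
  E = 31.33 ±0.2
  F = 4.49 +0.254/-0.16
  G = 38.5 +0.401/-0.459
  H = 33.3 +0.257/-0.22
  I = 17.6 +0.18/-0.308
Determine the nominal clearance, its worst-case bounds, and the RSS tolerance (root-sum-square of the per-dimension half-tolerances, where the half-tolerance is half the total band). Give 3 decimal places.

nominal=-112.070 wc=[-114.691,-109.141] rss=0.989

Stack each dimension's contribution:
  -A: nom -32.430 → Σnom=-32.430; wc +0.490/-0.490 → slack +0.490/-0.490; half-tol=0.490, Σhalf²=0.240100
  -B: nom -27.800 → Σnom=-60.230; wc +0.368/-0.150 → slack +0.858/-0.640; half-tol=0.259, Σhalf²=0.307181
  +C: nom +8.840 → Σnom=-51.390; wc +0.480/-0.500 → slack +1.338/-1.140; half-tol=0.490, Σhalf²=0.547281
  -D: nom -7.100 → Σnom=-58.490; wc +0.150/-0.283 → slack +1.488/-1.423; half-tol=0.216, Σhalf²=0.594153
  +E: nom +31.330 → Σnom=-27.160; wc +0.200/-0.200 → slack +1.688/-1.623; half-tol=0.200, Σhalf²=0.634153
  +F: nom +4.490 → Σnom=-22.670; wc +0.254/-0.160 → slack +1.942/-1.783; half-tol=0.207, Σhalf²=0.677002
  -G: nom -38.500 → Σnom=-61.170; wc +0.459/-0.401 → slack +2.401/-2.184; half-tol=0.430, Σhalf²=0.861902
  -H: nom -33.300 → Σnom=-94.470; wc +0.220/-0.257 → slack +2.621/-2.441; half-tol=0.238, Σhalf²=0.918785
  -I: nom -17.600 → Σnom=-112.070; wc +0.308/-0.180 → slack +2.929/-2.621; half-tol=0.244, Σhalf²=0.978321
Nominal = -112.070. Worst-case = [-112.070 - 2.621, -112.070 + 2.929] = [-114.691, -109.141]. RSS = √0.978321 = 0.989.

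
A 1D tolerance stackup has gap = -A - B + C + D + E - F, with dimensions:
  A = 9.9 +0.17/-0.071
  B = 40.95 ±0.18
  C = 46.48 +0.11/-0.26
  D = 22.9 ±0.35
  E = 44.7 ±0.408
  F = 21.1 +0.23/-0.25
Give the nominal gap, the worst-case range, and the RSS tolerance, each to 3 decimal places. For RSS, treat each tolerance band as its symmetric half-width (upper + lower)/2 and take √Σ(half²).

nominal=42.130 wc=[40.532,43.499] rss=0.654

Stack each dimension's contribution:
  -A: nom -9.900 → Σnom=-9.900; wc +0.071/-0.170 → slack +0.071/-0.170; half-tol=0.120, Σhalf²=0.014520
  -B: nom -40.950 → Σnom=-50.850; wc +0.180/-0.180 → slack +0.251/-0.350; half-tol=0.180, Σhalf²=0.046920
  +C: nom +46.480 → Σnom=-4.370; wc +0.110/-0.260 → slack +0.361/-0.610; half-tol=0.185, Σhalf²=0.081145
  +D: nom +22.900 → Σnom=18.530; wc +0.350/-0.350 → slack +0.711/-0.960; half-tol=0.350, Σhalf²=0.203645
  +E: nom +44.700 → Σnom=63.230; wc +0.408/-0.408 → slack +1.119/-1.368; half-tol=0.408, Σhalf²=0.370109
  -F: nom -21.100 → Σnom=42.130; wc +0.250/-0.230 → slack +1.369/-1.598; half-tol=0.240, Σhalf²=0.427709
Nominal = 42.130. Worst-case = [42.130 - 1.598, 42.130 + 1.369] = [40.532, 43.499]. RSS = √0.427709 = 0.654.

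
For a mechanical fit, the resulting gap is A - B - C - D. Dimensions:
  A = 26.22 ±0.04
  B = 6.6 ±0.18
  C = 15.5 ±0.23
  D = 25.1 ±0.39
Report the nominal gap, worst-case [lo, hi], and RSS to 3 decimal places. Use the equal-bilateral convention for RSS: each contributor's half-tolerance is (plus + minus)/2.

nominal=-20.980 wc=[-21.820,-20.140] rss=0.489

Stack each dimension's contribution:
  +A: nom +26.220 → Σnom=26.220; wc +0.040/-0.040 → slack +0.040/-0.040; half-tol=0.040, Σhalf²=0.001600
  -B: nom -6.600 → Σnom=19.620; wc +0.180/-0.180 → slack +0.220/-0.220; half-tol=0.180, Σhalf²=0.034000
  -C: nom -15.500 → Σnom=4.120; wc +0.230/-0.230 → slack +0.450/-0.450; half-tol=0.230, Σhalf²=0.086900
  -D: nom -25.100 → Σnom=-20.980; wc +0.390/-0.390 → slack +0.840/-0.840; half-tol=0.390, Σhalf²=0.239000
Nominal = -20.980. Worst-case = [-20.980 - 0.840, -20.980 + 0.840] = [-21.820, -20.140]. RSS = √0.239000 = 0.489.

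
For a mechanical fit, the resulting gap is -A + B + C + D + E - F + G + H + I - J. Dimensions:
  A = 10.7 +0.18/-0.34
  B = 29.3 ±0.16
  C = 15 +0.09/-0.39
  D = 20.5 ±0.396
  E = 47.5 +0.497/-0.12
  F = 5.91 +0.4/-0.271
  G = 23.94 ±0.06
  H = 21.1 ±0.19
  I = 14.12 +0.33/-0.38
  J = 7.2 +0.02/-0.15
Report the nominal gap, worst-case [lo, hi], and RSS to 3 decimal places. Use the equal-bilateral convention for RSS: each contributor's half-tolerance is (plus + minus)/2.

Stack each dimension's contribution:
  -A: nom -10.700 → Σnom=-10.700; wc +0.340/-0.180 → slack +0.340/-0.180; half-tol=0.260, Σhalf²=0.067600
  +B: nom +29.300 → Σnom=18.600; wc +0.160/-0.160 → slack +0.500/-0.340; half-tol=0.160, Σhalf²=0.093200
  +C: nom +15.000 → Σnom=33.600; wc +0.090/-0.390 → slack +0.590/-0.730; half-tol=0.240, Σhalf²=0.150800
  +D: nom +20.500 → Σnom=54.100; wc +0.396/-0.396 → slack +0.986/-1.126; half-tol=0.396, Σhalf²=0.307616
  +E: nom +47.500 → Σnom=101.600; wc +0.497/-0.120 → slack +1.483/-1.246; half-tol=0.308, Σhalf²=0.402788
  -F: nom -5.910 → Σnom=95.690; wc +0.271/-0.400 → slack +1.754/-1.646; half-tol=0.336, Σhalf²=0.515348
  +G: nom +23.940 → Σnom=119.630; wc +0.060/-0.060 → slack +1.814/-1.706; half-tol=0.060, Σhalf²=0.518949
  +H: nom +21.100 → Σnom=140.730; wc +0.190/-0.190 → slack +2.004/-1.896; half-tol=0.190, Σhalf²=0.555049
  +I: nom +14.120 → Σnom=154.850; wc +0.330/-0.380 → slack +2.334/-2.276; half-tol=0.355, Σhalf²=0.681074
  -J: nom -7.200 → Σnom=147.650; wc +0.150/-0.020 → slack +2.484/-2.296; half-tol=0.085, Σhalf²=0.688299
Nominal = 147.650. Worst-case = [147.650 - 2.296, 147.650 + 2.484] = [145.354, 150.134]. RSS = √0.688299 = 0.830.

nominal=147.650 wc=[145.354,150.134] rss=0.830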